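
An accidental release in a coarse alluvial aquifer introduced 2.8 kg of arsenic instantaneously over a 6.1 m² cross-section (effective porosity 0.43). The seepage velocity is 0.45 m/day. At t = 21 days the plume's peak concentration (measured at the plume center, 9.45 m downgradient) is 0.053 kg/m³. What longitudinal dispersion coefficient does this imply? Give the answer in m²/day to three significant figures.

1.54 m²/day

At the plume center C_max = M/(n_e·A·√(4πDt)), so D = M²/(4πt·(n_e·A·C_max)²).
n_e·A·C_max = 0.43 × 6.1 × 0.053 = 0.1390 kg/m.
D = 2.8²/(4π × 21 × 0.1390²) = 1.54 m²/day.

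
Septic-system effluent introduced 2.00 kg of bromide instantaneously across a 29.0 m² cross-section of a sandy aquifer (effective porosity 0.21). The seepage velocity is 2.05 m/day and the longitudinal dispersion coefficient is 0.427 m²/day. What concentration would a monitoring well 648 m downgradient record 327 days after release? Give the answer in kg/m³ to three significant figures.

For an instantaneous plane source, C(x,t) = M/(n_e·A·√(4πDt)) · exp(−(x−vt)²/(4Dt)), with n_e·A the pore (flow) area.
Plume center vt = 2.05 × 327 = 670.35 m, so the well at 648 m is 22.35 m upgradient of the peak.
√(4πDt) = 41.89 m, giving peak height M/(n_e·A·√(4πDt)) = 2.00/(0.21 × 29.0 × 41.89) = 0.007840 kg/m³.
(x−vt)²/(4Dt) = (-22.35)²/(4 × 0.427 × 327) = 0.8944; exp(−0.8944) = 0.4089.
C = 0.007840 × 0.4089 = 0.00321 kg/m³.

0.00321 kg/m³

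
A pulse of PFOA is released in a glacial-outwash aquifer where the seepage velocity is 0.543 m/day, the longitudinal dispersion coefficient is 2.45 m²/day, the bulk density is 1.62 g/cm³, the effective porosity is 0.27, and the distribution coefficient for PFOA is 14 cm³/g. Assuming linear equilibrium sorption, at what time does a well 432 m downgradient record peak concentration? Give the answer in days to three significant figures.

Retardation factor R = 1 + ρ_b·K_d/n = 1 + 1.62 × 14/0.27 = 85.00.
Sorption retards both mechanisms: v_R = v/R = 0.006388 m/day, D_R = D/R = 0.02882 m²/day.
Peak time from v_R²t² + 2D_R t − x² = 0: t = (√(D_R² + v_R²x²) − D_R)/v_R².
√(D_R² + v_R²x²) = √(0.02882² + 0.006388² × 432²) = 2.760; v_R² = 4.081e-05.
t = (2.760 − 0.02882)/4.081e-05 = 66900 days.

66900 days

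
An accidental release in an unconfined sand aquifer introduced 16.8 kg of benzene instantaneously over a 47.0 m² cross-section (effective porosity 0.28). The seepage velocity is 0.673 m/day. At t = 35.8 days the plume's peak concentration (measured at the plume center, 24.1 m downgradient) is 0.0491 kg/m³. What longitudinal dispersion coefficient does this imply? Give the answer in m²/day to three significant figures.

At the plume center C_max = M/(n_e·A·√(4πDt)), so D = M²/(4πt·(n_e·A·C_max)²).
n_e·A·C_max = 0.28 × 47.0 × 0.0491 = 0.6462 kg/m.
D = 16.8²/(4π × 35.8 × 0.6462²) = 1.50 m²/day.

1.50 m²/day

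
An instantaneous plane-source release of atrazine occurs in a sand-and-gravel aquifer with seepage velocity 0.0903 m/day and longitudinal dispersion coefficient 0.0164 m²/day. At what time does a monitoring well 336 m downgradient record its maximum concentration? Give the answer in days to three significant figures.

3720 days

For the 1D instantaneous-source solution, setting ∂C/∂t = 0 at fixed x gives v²t² + 2Dt − x² = 0, so t = (√(D² + v²x²) − D)/v².
√(D² + v²x²) = √(0.0164² + 0.0903² × 336²) = 30.34; v² = 0.00815409.
t = (30.34 − 0.0164)/0.00815409 = 3720 days (vs. the pure-advection estimate x/v = 3720 d).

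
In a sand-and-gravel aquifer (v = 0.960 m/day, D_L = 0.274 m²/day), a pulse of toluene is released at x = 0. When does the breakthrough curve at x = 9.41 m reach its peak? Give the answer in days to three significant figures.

For the 1D instantaneous-source solution, setting ∂C/∂t = 0 at fixed x gives v²t² + 2Dt − x² = 0, so t = (√(D² + v²x²) − D)/v².
√(D² + v²x²) = √(0.274² + 0.960² × 9.41²) = 9.038; v² = 0.9216.
t = (9.038 − 0.274)/0.9216 = 9.51 days (vs. the pure-advection estimate x/v = 9.80 d).

9.51 days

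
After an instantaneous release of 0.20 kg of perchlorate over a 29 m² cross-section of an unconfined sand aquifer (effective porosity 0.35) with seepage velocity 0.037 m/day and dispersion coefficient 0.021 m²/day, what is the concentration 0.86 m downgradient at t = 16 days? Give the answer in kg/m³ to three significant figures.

For an instantaneous plane source, C(x,t) = M/(n_e·A·√(4πDt)) · exp(−(x−vt)²/(4Dt)), with n_e·A the pore (flow) area.
Plume center vt = 0.037 × 16 = 0.592 m, so the well at 0.86 m is 0.268 m downgradient of the peak.
√(4πDt) = 2.055 m, giving peak height M/(n_e·A·√(4πDt)) = 0.20/(0.35 × 29 × 2.055) = 0.009589 kg/m³.
(x−vt)²/(4Dt) = (0.268)²/(4 × 0.021 × 16) = 0.05344; exp(−0.05344) = 0.9480.
C = 0.009589 × 0.9480 = 0.00909 kg/m³.

0.00909 kg/m³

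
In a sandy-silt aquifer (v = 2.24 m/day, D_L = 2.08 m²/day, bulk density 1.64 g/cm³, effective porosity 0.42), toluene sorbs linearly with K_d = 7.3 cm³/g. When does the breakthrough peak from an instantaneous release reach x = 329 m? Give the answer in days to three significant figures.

Retardation factor R = 1 + ρ_b·K_d/n = 1 + 1.64 × 7.3/0.42 = 29.50.
Sorption retards both mechanisms: v_R = v/R = 0.07593 m/day, D_R = D/R = 0.07051 m²/day.
Peak time from v_R²t² + 2D_R t − x² = 0: t = (√(D_R² + v_R²x²) − D_R)/v_R².
√(D_R² + v_R²x²) = √(0.07051² + 0.07593² × 329²) = 24.98; v_R² = 0.005765.
t = (24.98 − 0.07051)/0.005765 = 4320 days.

4320 days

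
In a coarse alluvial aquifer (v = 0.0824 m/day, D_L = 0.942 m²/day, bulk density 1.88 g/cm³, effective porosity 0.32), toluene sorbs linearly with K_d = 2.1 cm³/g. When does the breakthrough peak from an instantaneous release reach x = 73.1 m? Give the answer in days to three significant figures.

10100 days

Retardation factor R = 1 + ρ_b·K_d/n = 1 + 1.88 × 2.1/0.32 = 13.34.
Sorption retards both mechanisms: v_R = v/R = 0.006177 m/day, D_R = D/R = 0.07061 m²/day.
Peak time from v_R²t² + 2D_R t − x² = 0: t = (√(D_R² + v_R²x²) − D_R)/v_R².
√(D_R² + v_R²x²) = √(0.07061² + 0.006177² × 73.1²) = 0.4570; v_R² = 3.816e-05.
t = (0.4570 − 0.07061)/3.816e-05 = 10100 days.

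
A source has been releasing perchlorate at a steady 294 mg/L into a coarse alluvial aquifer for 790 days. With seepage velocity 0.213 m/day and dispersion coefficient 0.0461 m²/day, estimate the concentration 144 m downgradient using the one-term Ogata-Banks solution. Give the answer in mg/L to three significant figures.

293 mg/L

For a continuous step input, C/C₀ ≈ ½·erfc((x−vt)/(2√(Dt))).
vt = 0.213 × 790 = 168.27 m and 2√(Dt) = 2√(0.0461 × 790) = 12.07 m.
Argument (x−vt)/(2√(Dt)) = (144 − 168.27)/12.07 = -2.011; ½·erfc(-2.011) = 0.9978.
C = 294 × 0.9978 = 293 mg/L.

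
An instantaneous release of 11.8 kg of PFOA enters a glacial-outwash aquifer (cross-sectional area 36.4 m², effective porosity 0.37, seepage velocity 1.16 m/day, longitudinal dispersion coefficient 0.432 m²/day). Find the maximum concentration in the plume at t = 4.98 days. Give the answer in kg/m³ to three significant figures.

0.169 kg/m³

The peak of an instantaneous 1D plume sits at x = vt; there the Gaussian factor is 1 and C_max = M/(n_e·A·√(4πDt)), where n_e·A is the pore area the mass is dissolved in.
√(4πDt) = √(4π × 0.432 × 4.98) = 5.199 m, so C_max = 11.8/(0.37 × 36.4 × 5.199) = 0.169 kg/m³.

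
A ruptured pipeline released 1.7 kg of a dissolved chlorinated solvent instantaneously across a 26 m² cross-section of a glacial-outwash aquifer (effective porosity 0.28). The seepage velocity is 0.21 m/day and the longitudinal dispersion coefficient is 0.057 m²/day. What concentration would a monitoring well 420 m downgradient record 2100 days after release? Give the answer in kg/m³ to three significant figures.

For an instantaneous plane source, C(x,t) = M/(n_e·A·√(4πDt)) · exp(−(x−vt)²/(4Dt)), with n_e·A the pore (flow) area.
Plume center vt = 0.21 × 2100 = 441 m, so the well at 420 m is 21 m upgradient of the peak.
√(4πDt) = 38.78 m, giving peak height M/(n_e·A·√(4πDt)) = 1.7/(0.28 × 26 × 38.78) = 0.006022 kg/m³.
(x−vt)²/(4Dt) = (-21)²/(4 × 0.057 × 2100) = 0.9211; exp(−0.9211) = 0.3981.
C = 0.006022 × 0.3981 = 0.00240 kg/m³.

0.00240 kg/m³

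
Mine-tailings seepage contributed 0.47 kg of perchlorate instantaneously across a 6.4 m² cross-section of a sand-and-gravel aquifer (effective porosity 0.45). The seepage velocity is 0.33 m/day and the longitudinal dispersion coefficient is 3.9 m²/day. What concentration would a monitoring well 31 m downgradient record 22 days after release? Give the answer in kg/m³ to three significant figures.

For an instantaneous plane source, C(x,t) = M/(n_e·A·√(4πDt)) · exp(−(x−vt)²/(4Dt)), with n_e·A the pore (flow) area.
Plume center vt = 0.33 × 22 = 7.26 m, so the well at 31 m is 23.74 m downgradient of the peak.
√(4πDt) = 32.84 m, giving peak height M/(n_e·A·√(4πDt)) = 0.47/(0.45 × 6.4 × 32.84) = 0.004969 kg/m³.
(x−vt)²/(4Dt) = (23.74)²/(4 × 3.9 × 22) = 1.642; exp(−1.642) = 0.1936.
C = 0.004969 × 0.1936 = 0.000962 kg/m³.

0.000962 kg/m³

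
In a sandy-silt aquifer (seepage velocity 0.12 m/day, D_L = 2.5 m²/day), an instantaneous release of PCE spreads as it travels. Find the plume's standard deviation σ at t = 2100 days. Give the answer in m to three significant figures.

102 m

Dispersive spreading gives a Gaussian with σ² = 2Dt; advection only shifts the center.
σ = √(2 × 2.5 × 2100) = 102 m.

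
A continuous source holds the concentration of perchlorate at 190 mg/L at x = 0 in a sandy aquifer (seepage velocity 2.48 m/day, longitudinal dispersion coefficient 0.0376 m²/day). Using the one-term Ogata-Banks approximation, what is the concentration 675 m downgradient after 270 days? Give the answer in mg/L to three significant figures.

For a continuous step input, C/C₀ ≈ ½·erfc((x−vt)/(2√(Dt))).
vt = 2.48 × 270 = 669.6 m and 2√(Dt) = 2√(0.0376 × 270) = 6.372 m.
Argument (x−vt)/(2√(Dt)) = (675 − 669.6)/6.372 = 0.8475; ½·erfc(0.8475) = 0.1154.
C = 190 × 0.1154 = 21.9 mg/L.

21.9 mg/L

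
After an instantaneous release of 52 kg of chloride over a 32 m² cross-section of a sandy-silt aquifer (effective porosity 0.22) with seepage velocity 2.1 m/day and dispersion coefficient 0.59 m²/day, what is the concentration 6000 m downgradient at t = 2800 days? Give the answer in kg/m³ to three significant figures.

For an instantaneous plane source, C(x,t) = M/(n_e·A·√(4πDt)) · exp(−(x−vt)²/(4Dt)), with n_e·A the pore (flow) area.
Plume center vt = 2.1 × 2800 = 5880 m, so the well at 6000 m is 120 m downgradient of the peak.
√(4πDt) = 144.1 m, giving peak height M/(n_e·A·√(4πDt)) = 52/(0.22 × 32 × 144.1) = 0.05126 kg/m³.
(x−vt)²/(4Dt) = (120)²/(4 × 0.59 × 2800) = 2.179; exp(−2.179) = 0.1132.
C = 0.05126 × 0.1132 = 0.00580 kg/m³.

0.00580 kg/m³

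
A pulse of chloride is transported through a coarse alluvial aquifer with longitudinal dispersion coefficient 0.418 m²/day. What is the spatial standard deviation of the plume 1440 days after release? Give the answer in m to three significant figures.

34.7 m

Dispersive spreading gives a Gaussian with σ² = 2Dt; advection only shifts the center.
σ = √(2 × 0.418 × 1440) = 34.7 m.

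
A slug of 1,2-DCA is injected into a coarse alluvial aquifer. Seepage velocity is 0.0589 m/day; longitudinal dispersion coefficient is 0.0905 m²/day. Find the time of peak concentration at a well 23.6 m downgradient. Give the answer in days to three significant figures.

For the 1D instantaneous-source solution, setting ∂C/∂t = 0 at fixed x gives v²t² + 2Dt − x² = 0, so t = (√(D² + v²x²) − D)/v².
√(D² + v²x²) = √(0.0905² + 0.0589² × 23.6²) = 1.393; v² = 0.00346921.
t = (1.393 − 0.0905)/0.00346921 = 375 days (vs. the pure-advection estimate x/v = 401 d).

375 days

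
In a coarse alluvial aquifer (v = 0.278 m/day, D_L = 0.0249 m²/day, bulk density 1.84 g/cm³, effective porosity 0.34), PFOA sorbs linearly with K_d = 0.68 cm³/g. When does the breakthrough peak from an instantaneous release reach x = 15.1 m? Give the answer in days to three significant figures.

253 days

Retardation factor R = 1 + ρ_b·K_d/n = 1 + 1.84 × 0.68/0.34 = 4.680.
Sorption retards both mechanisms: v_R = v/R = 0.05940 m/day, D_R = D/R = 0.005321 m²/day.
Peak time from v_R²t² + 2D_R t − x² = 0: t = (√(D_R² + v_R²x²) − D_R)/v_R².
√(D_R² + v_R²x²) = √(0.005321² + 0.05940² × 15.1²) = 0.8970; v_R² = 0.003528.
t = (0.8970 − 0.005321)/0.003528 = 253 days.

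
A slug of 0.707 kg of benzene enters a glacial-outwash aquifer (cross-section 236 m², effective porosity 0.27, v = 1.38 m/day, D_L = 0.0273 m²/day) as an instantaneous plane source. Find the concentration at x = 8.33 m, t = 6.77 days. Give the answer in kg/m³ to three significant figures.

0.00182 kg/m³

For an instantaneous plane source, C(x,t) = M/(n_e·A·√(4πDt)) · exp(−(x−vt)²/(4Dt)), with n_e·A the pore (flow) area.
Plume center vt = 1.38 × 6.77 = 9.3426 m, so the well at 8.33 m is 1.0126 m upgradient of the peak.
√(4πDt) = 1.524 m, giving peak height M/(n_e·A·√(4πDt)) = 0.707/(0.27 × 236 × 1.524) = 0.007280 kg/m³.
(x−vt)²/(4Dt) = (-1.0126)²/(4 × 0.0273 × 6.77) = 1.387; exp(−1.387) = 0.2498.
C = 0.007280 × 0.2498 = 0.00182 kg/m³.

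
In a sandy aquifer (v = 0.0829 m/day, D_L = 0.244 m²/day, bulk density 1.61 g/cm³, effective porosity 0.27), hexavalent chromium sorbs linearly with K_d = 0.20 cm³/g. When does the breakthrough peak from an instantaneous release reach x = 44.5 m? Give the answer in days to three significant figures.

1100 days

Retardation factor R = 1 + ρ_b·K_d/n = 1 + 1.61 × 0.20/0.27 = 2.193.
Sorption retards both mechanisms: v_R = v/R = 0.03780 m/day, D_R = D/R = 0.1113 m²/day.
Peak time from v_R²t² + 2D_R t − x² = 0: t = (√(D_R² + v_R²x²) − D_R)/v_R².
√(D_R² + v_R²x²) = √(0.1113² + 0.03780² × 44.5²) = 1.686; v_R² = 0.001429.
t = (1.686 − 0.1113)/0.001429 = 1100 days.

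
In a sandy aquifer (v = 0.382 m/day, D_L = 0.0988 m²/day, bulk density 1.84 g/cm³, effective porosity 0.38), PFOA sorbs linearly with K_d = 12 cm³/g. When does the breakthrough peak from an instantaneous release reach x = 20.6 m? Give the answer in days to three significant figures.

Retardation factor R = 1 + ρ_b·K_d/n = 1 + 1.84 × 12/0.38 = 59.11.
Sorption retards both mechanisms: v_R = v/R = 0.006463 m/day, D_R = D/R = 0.001671 m²/day.
Peak time from v_R²t² + 2D_R t − x² = 0: t = (√(D_R² + v_R²x²) − D_R)/v_R².
√(D_R² + v_R²x²) = √(0.001671² + 0.006463² × 20.6²) = 0.1331; v_R² = 4.177e-05.
t = (0.1331 − 0.001671)/4.177e-05 = 3150 days.

3150 days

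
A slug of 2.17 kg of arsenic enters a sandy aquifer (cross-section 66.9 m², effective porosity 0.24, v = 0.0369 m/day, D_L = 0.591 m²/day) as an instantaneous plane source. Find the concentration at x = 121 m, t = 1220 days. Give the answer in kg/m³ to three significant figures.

For an instantaneous plane source, C(x,t) = M/(n_e·A·√(4πDt)) · exp(−(x−vt)²/(4Dt)), with n_e·A the pore (flow) area.
Plume center vt = 0.0369 × 1220 = 45.018 m, so the well at 121 m is 75.982 m downgradient of the peak.
√(4πDt) = 95.19 m, giving peak height M/(n_e·A·√(4πDt)) = 2.17/(0.24 × 66.9 × 95.19) = 0.001420 kg/m³.
(x−vt)²/(4Dt) = (75.982)²/(4 × 0.591 × 1220) = 2.002; exp(−2.002) = 0.1351.
C = 0.001420 × 0.1351 = 0.000192 kg/m³.

0.000192 kg/m³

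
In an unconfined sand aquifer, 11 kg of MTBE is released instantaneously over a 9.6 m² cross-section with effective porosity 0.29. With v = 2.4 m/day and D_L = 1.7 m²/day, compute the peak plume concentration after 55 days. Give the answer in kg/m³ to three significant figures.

The peak of an instantaneous 1D plume sits at x = vt; there the Gaussian factor is 1 and C_max = M/(n_e·A·√(4πDt)), where n_e·A is the pore area the mass is dissolved in.
√(4πDt) = √(4π × 1.7 × 55) = 34.28 m, so C_max = 11/(0.29 × 9.6 × 34.28) = 0.115 kg/m³.

0.115 kg/m³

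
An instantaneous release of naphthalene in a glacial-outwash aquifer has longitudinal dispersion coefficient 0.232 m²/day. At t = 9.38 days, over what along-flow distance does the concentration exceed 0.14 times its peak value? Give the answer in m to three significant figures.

The plume is Gaussian with σ = √(2Dt) = √(2 × 0.232 × 9.38) = 2.086 m.
C/C_peak = exp(−Δx²/(2σ²)) = 0.14 ⇒ Δx = σ·√(−2 ln 0.14) = 2.086 × 1.983 = 4.137 m.
Width = 2Δx = 8.27 m.

8.27 m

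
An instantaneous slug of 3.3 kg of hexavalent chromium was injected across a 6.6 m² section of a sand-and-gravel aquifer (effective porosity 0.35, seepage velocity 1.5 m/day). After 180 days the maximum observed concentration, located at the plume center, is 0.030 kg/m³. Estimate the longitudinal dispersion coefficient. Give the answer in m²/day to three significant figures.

At the plume center C_max = M/(n_e·A·√(4πDt)), so D = M²/(4πt·(n_e·A·C_max)²).
n_e·A·C_max = 0.35 × 6.6 × 0.030 = 0.06930 kg/m.
D = 3.3²/(4π × 180 × 0.06930²) = 1.00 m²/day.

1.00 m²/day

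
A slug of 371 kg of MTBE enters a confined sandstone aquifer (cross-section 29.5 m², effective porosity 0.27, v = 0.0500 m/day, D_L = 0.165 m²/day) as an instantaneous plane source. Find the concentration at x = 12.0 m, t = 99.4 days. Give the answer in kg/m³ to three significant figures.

For an instantaneous plane source, C(x,t) = M/(n_e·A·√(4πDt)) · exp(−(x−vt)²/(4Dt)), with n_e·A the pore (flow) area.
Plume center vt = 0.0500 × 99.4 = 4.97 m, so the well at 12.0 m is 7.03 m downgradient of the peak.
√(4πDt) = 14.36 m, giving peak height M/(n_e·A·√(4πDt)) = 371/(0.27 × 29.5 × 14.36) = 3.244 kg/m³.
(x−vt)²/(4Dt) = (7.03)²/(4 × 0.165 × 99.4) = 0.7533; exp(−0.7533) = 0.4708.
C = 3.244 × 0.4708 = 1.53 kg/m³.

1.53 kg/m³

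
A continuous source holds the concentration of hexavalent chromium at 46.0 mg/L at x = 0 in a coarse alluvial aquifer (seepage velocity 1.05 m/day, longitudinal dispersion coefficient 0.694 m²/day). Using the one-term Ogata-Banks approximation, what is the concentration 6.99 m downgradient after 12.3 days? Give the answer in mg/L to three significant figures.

42.5 mg/L

For a continuous step input, C/C₀ ≈ ½·erfc((x−vt)/(2√(Dt))).
vt = 1.05 × 12.3 = 12.915 m and 2√(Dt) = 2√(0.694 × 12.3) = 5.843 m.
Argument (x−vt)/(2√(Dt)) = (6.99 − 12.915)/5.843 = -1.014; ½·erfc(-1.014) = 0.9242.
C = 46.0 × 0.9242 = 42.5 mg/L.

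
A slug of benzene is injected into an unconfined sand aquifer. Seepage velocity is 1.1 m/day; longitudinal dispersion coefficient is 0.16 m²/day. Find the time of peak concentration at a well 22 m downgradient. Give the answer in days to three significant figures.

19.9 days

For the 1D instantaneous-source solution, setting ∂C/∂t = 0 at fixed x gives v²t² + 2Dt − x² = 0, so t = (√(D² + v²x²) − D)/v².
√(D² + v²x²) = √(0.16² + 1.1² × 22²) = 24.20; v² = 1.21.
t = (24.20 − 0.16)/1.21 = 19.9 days (vs. the pure-advection estimate x/v = 20.0 d).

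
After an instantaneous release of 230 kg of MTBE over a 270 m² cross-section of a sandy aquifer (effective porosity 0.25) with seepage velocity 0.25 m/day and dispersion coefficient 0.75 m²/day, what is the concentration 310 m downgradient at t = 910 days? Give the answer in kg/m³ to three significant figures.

0.00304 kg/m³

For an instantaneous plane source, C(x,t) = M/(n_e·A·√(4πDt)) · exp(−(x−vt)²/(4Dt)), with n_e·A the pore (flow) area.
Plume center vt = 0.25 × 910 = 227.5 m, so the well at 310 m is 82.5 m downgradient of the peak.
√(4πDt) = 92.61 m, giving peak height M/(n_e·A·√(4πDt)) = 230/(0.25 × 270 × 92.61) = 0.03679 kg/m³.
(x−vt)²/(4Dt) = (82.5)²/(4 × 0.75 × 910) = 2.493; exp(−2.493) = 0.08266.
C = 0.03679 × 0.08266 = 0.00304 kg/m³.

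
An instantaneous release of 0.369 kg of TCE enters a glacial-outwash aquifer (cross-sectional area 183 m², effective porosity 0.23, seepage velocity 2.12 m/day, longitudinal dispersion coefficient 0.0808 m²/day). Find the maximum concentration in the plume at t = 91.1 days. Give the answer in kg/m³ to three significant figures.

The peak of an instantaneous 1D plume sits at x = vt; there the Gaussian factor is 1 and C_max = M/(n_e·A·√(4πDt)), where n_e·A is the pore area the mass is dissolved in.
√(4πDt) = √(4π × 0.0808 × 91.1) = 9.618 m, so C_max = 0.369/(0.23 × 183 × 9.618) = 0.000912 kg/m³.

0.000912 kg/m³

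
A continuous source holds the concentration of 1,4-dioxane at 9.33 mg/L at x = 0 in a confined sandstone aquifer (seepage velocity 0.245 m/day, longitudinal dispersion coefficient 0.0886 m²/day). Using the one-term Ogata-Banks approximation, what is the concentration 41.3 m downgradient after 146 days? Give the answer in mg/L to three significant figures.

1.29 mg/L

For a continuous step input, C/C₀ ≈ ½·erfc((x−vt)/(2√(Dt))).
vt = 0.245 × 146 = 35.77 m and 2√(Dt) = 2√(0.0886 × 146) = 7.193 m.
Argument (x−vt)/(2√(Dt)) = (41.3 − 35.77)/7.193 = 0.7688; ½·erfc(0.7688) = 0.1385.
C = 9.33 × 0.1385 = 1.29 mg/L.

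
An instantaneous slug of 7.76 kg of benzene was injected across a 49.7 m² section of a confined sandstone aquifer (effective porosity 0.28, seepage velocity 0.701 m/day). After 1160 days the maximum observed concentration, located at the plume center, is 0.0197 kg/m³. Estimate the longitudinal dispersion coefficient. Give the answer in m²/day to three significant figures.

At the plume center C_max = M/(n_e·A·√(4πDt)), so D = M²/(4πt·(n_e·A·C_max)²).
n_e·A·C_max = 0.28 × 49.7 × 0.0197 = 0.2741 kg/m.
D = 7.76²/(4π × 1160 × 0.2741²) = 0.0550 m²/day.

0.0550 m²/day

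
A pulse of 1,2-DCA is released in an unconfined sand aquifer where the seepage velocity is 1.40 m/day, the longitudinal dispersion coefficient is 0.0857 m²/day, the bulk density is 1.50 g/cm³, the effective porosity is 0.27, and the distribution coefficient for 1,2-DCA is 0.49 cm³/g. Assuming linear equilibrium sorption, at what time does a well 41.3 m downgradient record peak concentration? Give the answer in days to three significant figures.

Retardation factor R = 1 + ρ_b·K_d/n = 1 + 1.50 × 0.49/0.27 = 3.722.
Sorption retards both mechanisms: v_R = v/R = 0.3761 m/day, D_R = D/R = 0.02303 m²/day.
Peak time from v_R²t² + 2D_R t − x² = 0: t = (√(D_R² + v_R²x²) − D_R)/v_R².
√(D_R² + v_R²x²) = √(0.02303² + 0.3761² × 41.3²) = 15.53; v_R² = 0.1415.
t = (15.53 − 0.02303)/0.1415 = 110 days.

110 days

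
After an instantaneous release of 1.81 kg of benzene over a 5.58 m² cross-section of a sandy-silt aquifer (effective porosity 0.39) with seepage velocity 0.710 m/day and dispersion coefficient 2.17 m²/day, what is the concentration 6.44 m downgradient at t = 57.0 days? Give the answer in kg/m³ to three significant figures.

For an instantaneous plane source, C(x,t) = M/(n_e·A·√(4πDt)) · exp(−(x−vt)²/(4Dt)), with n_e·A the pore (flow) area.
Plume center vt = 0.710 × 57.0 = 40.47 m, so the well at 6.44 m is 34.03 m upgradient of the peak.
√(4πDt) = 39.43 m, giving peak height M/(n_e·A·√(4πDt)) = 1.81/(0.39 × 5.58 × 39.43) = 0.02109 kg/m³.
(x−vt)²/(4Dt) = (-34.03)²/(4 × 2.17 × 57.0) = 2.341; exp(−2.341) = 0.09623.
C = 0.02109 × 0.09623 = 0.00203 kg/m³.

0.00203 kg/m³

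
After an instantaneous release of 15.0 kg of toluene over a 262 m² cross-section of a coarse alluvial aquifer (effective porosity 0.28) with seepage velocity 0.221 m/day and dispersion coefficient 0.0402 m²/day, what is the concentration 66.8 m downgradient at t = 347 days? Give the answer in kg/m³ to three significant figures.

0.00268 kg/m³

For an instantaneous plane source, C(x,t) = M/(n_e·A·√(4πDt)) · exp(−(x−vt)²/(4Dt)), with n_e·A the pore (flow) area.
Plume center vt = 0.221 × 347 = 76.687 m, so the well at 66.8 m is 9.887 m upgradient of the peak.
√(4πDt) = 13.24 m, giving peak height M/(n_e·A·√(4πDt)) = 15.0/(0.28 × 262 × 13.24) = 0.01544 kg/m³.
(x−vt)²/(4Dt) = (-9.887)²/(4 × 0.0402 × 347) = 1.752; exp(−1.752) = 0.1734.
C = 0.01544 × 0.1734 = 0.00268 kg/m³.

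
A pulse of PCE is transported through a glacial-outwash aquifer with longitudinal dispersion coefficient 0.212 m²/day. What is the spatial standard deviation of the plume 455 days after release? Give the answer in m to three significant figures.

13.9 m

Dispersive spreading gives a Gaussian with σ² = 2Dt; advection only shifts the center.
σ = √(2 × 0.212 × 455) = 13.9 m.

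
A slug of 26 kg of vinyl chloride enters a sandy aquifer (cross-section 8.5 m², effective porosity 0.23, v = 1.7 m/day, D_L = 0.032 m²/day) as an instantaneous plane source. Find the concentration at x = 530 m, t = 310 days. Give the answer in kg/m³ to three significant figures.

0.949 kg/m³

For an instantaneous plane source, C(x,t) = M/(n_e·A·√(4πDt)) · exp(−(x−vt)²/(4Dt)), with n_e·A the pore (flow) area.
Plume center vt = 1.7 × 310 = 527 m, so the well at 530 m is 3 m downgradient of the peak.
√(4πDt) = 11.17 m, giving peak height M/(n_e·A·√(4πDt)) = 26/(0.23 × 8.5 × 11.17) = 1.191 kg/m³.
(x−vt)²/(4Dt) = (3)²/(4 × 0.032 × 310) = 0.2268; exp(−0.2268) = 0.7971.
C = 1.191 × 0.7971 = 0.949 kg/m³.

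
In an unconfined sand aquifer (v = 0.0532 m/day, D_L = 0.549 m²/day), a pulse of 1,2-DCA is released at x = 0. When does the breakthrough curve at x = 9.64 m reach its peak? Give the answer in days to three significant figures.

71.5 days

For the 1D instantaneous-source solution, setting ∂C/∂t = 0 at fixed x gives v²t² + 2Dt − x² = 0, so t = (√(D² + v²x²) − D)/v².
√(D² + v²x²) = √(0.549² + 0.0532² × 9.64²) = 0.7513; v² = 0.00283024.
t = (0.7513 − 0.549)/0.00283024 = 71.5 days (vs. the pure-advection estimate x/v = 181 d).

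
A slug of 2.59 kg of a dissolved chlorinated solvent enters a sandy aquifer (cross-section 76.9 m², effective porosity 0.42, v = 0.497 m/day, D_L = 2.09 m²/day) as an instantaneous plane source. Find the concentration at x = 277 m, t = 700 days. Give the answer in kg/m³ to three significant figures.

0.000251 kg/m³

For an instantaneous plane source, C(x,t) = M/(n_e·A·√(4πDt)) · exp(−(x−vt)²/(4Dt)), with n_e·A the pore (flow) area.
Plume center vt = 0.497 × 700 = 347.9 m, so the well at 277 m is 70.9 m upgradient of the peak.
√(4πDt) = 135.6 m, giving peak height M/(n_e·A·√(4πDt)) = 2.59/(0.42 × 76.9 × 135.6) = 0.0005914 kg/m³.
(x−vt)²/(4Dt) = (-70.9)²/(4 × 2.09 × 700) = 0.8590; exp(−0.8590) = 0.4236.
C = 0.0005914 × 0.4236 = 0.000251 kg/m³.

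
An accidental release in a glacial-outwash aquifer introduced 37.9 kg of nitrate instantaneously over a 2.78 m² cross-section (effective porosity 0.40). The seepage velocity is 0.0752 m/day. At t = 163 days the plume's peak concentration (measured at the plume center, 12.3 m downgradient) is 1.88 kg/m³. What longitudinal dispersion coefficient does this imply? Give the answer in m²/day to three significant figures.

At the plume center C_max = M/(n_e·A·√(4πDt)), so D = M²/(4πt·(n_e·A·C_max)²).
n_e·A·C_max = 0.40 × 2.78 × 1.88 = 2.091 kg/m.
D = 37.9²/(4π × 163 × 2.091²) = 0.160 m²/day.

0.160 m²/day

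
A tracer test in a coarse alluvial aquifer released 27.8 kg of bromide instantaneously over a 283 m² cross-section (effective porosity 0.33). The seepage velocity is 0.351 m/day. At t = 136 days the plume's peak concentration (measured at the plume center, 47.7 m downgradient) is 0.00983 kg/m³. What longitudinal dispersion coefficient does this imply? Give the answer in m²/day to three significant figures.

At the plume center C_max = M/(n_e·A·√(4πDt)), so D = M²/(4πt·(n_e·A·C_max)²).
n_e·A·C_max = 0.33 × 283 × 0.00983 = 0.9180 kg/m.
D = 27.8²/(4π × 136 × 0.9180²) = 0.537 m²/day.

0.537 m²/day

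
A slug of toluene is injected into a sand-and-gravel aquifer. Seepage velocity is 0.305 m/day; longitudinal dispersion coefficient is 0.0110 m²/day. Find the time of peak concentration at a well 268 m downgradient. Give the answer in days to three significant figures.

879 days

For the 1D instantaneous-source solution, setting ∂C/∂t = 0 at fixed x gives v²t² + 2Dt − x² = 0, so t = (√(D² + v²x²) − D)/v².
√(D² + v²x²) = √(0.0110² + 0.305² × 268²) = 81.74; v² = 0.093025.
t = (81.74 − 0.0110)/0.093025 = 879 days (vs. the pure-advection estimate x/v = 879 d).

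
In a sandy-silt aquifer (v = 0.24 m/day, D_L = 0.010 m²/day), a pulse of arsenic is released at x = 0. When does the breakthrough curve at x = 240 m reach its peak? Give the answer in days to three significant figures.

For the 1D instantaneous-source solution, setting ∂C/∂t = 0 at fixed x gives v²t² + 2Dt − x² = 0, so t = (√(D² + v²x²) − D)/v².
√(D² + v²x²) = √(0.010² + 0.24² × 240²) = 57.60; v² = 0.0576.
t = (57.60 − 0.010)/0.0576 = 1000 days (vs. the pure-advection estimate x/v = 1000 d).

1000 days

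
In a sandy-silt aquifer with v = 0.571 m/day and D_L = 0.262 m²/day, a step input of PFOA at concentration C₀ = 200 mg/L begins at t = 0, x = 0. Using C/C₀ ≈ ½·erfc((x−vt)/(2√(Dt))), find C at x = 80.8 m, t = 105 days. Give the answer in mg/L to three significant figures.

For a continuous step input, C/C₀ ≈ ½·erfc((x−vt)/(2√(Dt))).
vt = 0.571 × 105 = 59.955 m and 2√(Dt) = 2√(0.262 × 105) = 10.49 m.
Argument (x−vt)/(2√(Dt)) = (80.8 − 59.955)/10.49 = 1.987; ½·erfc(1.987) = 0.002477.
C = 200 × 0.002477 = 0.495 mg/L.

0.495 mg/L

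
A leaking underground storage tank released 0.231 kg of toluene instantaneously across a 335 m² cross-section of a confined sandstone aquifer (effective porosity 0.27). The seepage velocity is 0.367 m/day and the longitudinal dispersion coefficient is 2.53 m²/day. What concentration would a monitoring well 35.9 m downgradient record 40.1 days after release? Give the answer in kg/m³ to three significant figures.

2.37e-05 kg/m³

For an instantaneous plane source, C(x,t) = M/(n_e·A·√(4πDt)) · exp(−(x−vt)²/(4Dt)), with n_e·A the pore (flow) area.
Plume center vt = 0.367 × 40.1 = 14.7167 m, so the well at 35.9 m is 21.1833 m downgradient of the peak.
√(4πDt) = 35.71 m, giving peak height M/(n_e·A·√(4πDt)) = 0.231/(0.27 × 335 × 35.71) = 7.152e-05 kg/m³.
(x−vt)²/(4Dt) = (21.1833)²/(4 × 2.53 × 40.1) = 1.106; exp(−1.106) = 0.3309.
C = 7.152e-05 × 0.3309 = 2.37e-05 kg/m³.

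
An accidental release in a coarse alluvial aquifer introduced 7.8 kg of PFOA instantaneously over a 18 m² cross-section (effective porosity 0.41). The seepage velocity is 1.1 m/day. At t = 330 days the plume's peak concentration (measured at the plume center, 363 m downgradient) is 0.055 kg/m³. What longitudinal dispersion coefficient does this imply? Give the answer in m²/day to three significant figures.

0.0890 m²/day

At the plume center C_max = M/(n_e·A·√(4πDt)), so D = M²/(4πt·(n_e·A·C_max)²).
n_e·A·C_max = 0.41 × 18 × 0.055 = 0.4059 kg/m.
D = 7.8²/(4π × 330 × 0.4059²) = 0.0890 m²/day.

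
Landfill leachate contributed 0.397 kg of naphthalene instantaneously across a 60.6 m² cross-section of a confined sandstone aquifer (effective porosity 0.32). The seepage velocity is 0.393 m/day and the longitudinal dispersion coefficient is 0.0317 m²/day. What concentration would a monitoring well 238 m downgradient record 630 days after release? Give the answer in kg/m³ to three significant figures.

For an instantaneous plane source, C(x,t) = M/(n_e·A·√(4πDt)) · exp(−(x−vt)²/(4Dt)), with n_e·A the pore (flow) area.
Plume center vt = 0.393 × 630 = 247.59 m, so the well at 238 m is 9.59 m upgradient of the peak.
√(4πDt) = 15.84 m, giving peak height M/(n_e·A·√(4πDt)) = 0.397/(0.32 × 60.6 × 15.84) = 0.001292 kg/m³.
(x−vt)²/(4Dt) = (-9.59)²/(4 × 0.0317 × 630) = 1.151; exp(−1.151) = 0.3163.
C = 0.001292 × 0.3163 = 0.000409 kg/m³.

0.000409 kg/m³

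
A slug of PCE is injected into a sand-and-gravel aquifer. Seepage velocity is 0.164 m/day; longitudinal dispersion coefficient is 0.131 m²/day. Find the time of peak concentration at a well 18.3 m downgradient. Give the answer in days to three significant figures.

107 days

For the 1D instantaneous-source solution, setting ∂C/∂t = 0 at fixed x gives v²t² + 2Dt − x² = 0, so t = (√(D² + v²x²) − D)/v².
√(D² + v²x²) = √(0.131² + 0.164² × 18.3²) = 3.004; v² = 0.026896.
t = (3.004 − 0.131)/0.026896 = 107 days (vs. the pure-advection estimate x/v = 112 d).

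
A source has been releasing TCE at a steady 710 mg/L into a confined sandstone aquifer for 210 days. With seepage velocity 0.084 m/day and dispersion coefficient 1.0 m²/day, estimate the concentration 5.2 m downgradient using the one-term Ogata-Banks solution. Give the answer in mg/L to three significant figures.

517 mg/L

For a continuous step input, C/C₀ ≈ ½·erfc((x−vt)/(2√(Dt))).
vt = 0.084 × 210 = 17.64 m and 2√(Dt) = 2√(1.0 × 210) = 28.98 m.
Argument (x−vt)/(2√(Dt)) = (5.2 − 17.64)/28.98 = -0.4293; ½·erfc(-0.4293) = 0.7281.
C = 710 × 0.7281 = 517 mg/L.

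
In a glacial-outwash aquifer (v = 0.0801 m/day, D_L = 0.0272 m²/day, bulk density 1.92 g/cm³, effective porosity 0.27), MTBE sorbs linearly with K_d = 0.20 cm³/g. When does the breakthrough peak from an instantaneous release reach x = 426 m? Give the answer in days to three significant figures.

12900 days

Retardation factor R = 1 + ρ_b·K_d/n = 1 + 1.92 × 0.20/0.27 = 2.422.
Sorption retards both mechanisms: v_R = v/R = 0.03307 m/day, D_R = D/R = 0.01123 m²/day.
Peak time from v_R²t² + 2D_R t − x² = 0: t = (√(D_R² + v_R²x²) − D_R)/v_R².
√(D_R² + v_R²x²) = √(0.01123² + 0.03307² × 426²) = 14.09; v_R² = 0.001094.
t = (14.09 − 0.01123)/0.001094 = 12900 days.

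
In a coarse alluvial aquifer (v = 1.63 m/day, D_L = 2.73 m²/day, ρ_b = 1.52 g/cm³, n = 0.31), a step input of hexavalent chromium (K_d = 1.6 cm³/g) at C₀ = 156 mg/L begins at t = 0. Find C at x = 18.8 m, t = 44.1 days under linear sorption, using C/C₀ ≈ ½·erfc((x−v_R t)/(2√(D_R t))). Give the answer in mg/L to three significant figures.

3.18 mg/L

Retardation factor R = 1 + ρ_b·K_d/n = 1 + 1.52 × 1.6/0.31 = 8.845.
Sorption retards both mechanisms: v_R = v/R = 0.1843 m/day, D_R = D/R = 0.3086 m²/day.
v_R·t = 0.1843 × 44.1 = 8.12763 m; 2√(D_R t) = 7.378 m; argument = (18.8 − 8.12763)/7.378 = 1.447.
C = C₀ × ½·erfc(1.447) = 156 × 0.02036 = 3.18 mg/L.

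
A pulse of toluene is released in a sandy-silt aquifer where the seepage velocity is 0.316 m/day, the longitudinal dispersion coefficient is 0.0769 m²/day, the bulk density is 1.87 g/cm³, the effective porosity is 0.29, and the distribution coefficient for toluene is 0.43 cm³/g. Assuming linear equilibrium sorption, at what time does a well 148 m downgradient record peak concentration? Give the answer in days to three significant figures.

Retardation factor R = 1 + ρ_b·K_d/n = 1 + 1.87 × 0.43/0.29 = 3.773.
Sorption retards both mechanisms: v_R = v/R = 0.08375 m/day, D_R = D/R = 0.02038 m²/day.
Peak time from v_R²t² + 2D_R t − x² = 0: t = (√(D_R² + v_R²x²) − D_R)/v_R².
√(D_R² + v_R²x²) = √(0.02038² + 0.08375² × 148²) = 12.40; v_R² = 0.007014.
t = (12.40 − 0.02038)/0.007014 = 1760 days.

1760 days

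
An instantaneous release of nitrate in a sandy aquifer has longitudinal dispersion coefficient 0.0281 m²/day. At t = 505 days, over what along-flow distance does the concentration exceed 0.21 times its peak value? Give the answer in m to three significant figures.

The plume is Gaussian with σ = √(2Dt) = √(2 × 0.0281 × 505) = 5.327 m.
C/C_peak = exp(−Δx²/(2σ²)) = 0.21 ⇒ Δx = σ·√(−2 ln 0.21) = 5.327 × 1.767 = 9.413 m.
Width = 2Δx = 18.8 m.

18.8 m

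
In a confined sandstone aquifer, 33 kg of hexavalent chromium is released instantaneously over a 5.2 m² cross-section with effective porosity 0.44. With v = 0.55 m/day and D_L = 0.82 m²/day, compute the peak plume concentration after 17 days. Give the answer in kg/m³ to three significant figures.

1.09 kg/m³

The peak of an instantaneous 1D plume sits at x = vt; there the Gaussian factor is 1 and C_max = M/(n_e·A·√(4πDt)), where n_e·A is the pore area the mass is dissolved in.
√(4πDt) = √(4π × 0.82 × 17) = 13.24 m, so C_max = 33/(0.44 × 5.2 × 13.24) = 1.09 kg/m³.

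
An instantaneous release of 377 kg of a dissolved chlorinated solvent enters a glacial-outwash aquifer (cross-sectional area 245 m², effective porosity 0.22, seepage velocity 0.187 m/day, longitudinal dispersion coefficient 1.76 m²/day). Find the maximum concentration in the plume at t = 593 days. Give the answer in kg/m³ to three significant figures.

0.0611 kg/m³

The peak of an instantaneous 1D plume sits at x = vt; there the Gaussian factor is 1 and C_max = M/(n_e·A·√(4πDt)), where n_e·A is the pore area the mass is dissolved in.
√(4πDt) = √(4π × 1.76 × 593) = 114.5 m, so C_max = 377/(0.22 × 245 × 114.5) = 0.0611 kg/m³.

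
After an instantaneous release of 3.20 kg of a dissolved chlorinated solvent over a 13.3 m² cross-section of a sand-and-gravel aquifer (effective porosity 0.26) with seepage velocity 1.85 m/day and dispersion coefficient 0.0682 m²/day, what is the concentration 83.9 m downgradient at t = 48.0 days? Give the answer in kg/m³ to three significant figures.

For an instantaneous plane source, C(x,t) = M/(n_e·A·√(4πDt)) · exp(−(x−vt)²/(4Dt)), with n_e·A the pore (flow) area.
Plume center vt = 1.85 × 48.0 = 88.8 m, so the well at 83.9 m is 4.9 m upgradient of the peak.
√(4πDt) = 6.414 m, giving peak height M/(n_e·A·√(4πDt)) = 3.20/(0.26 × 13.3 × 6.414) = 0.1443 kg/m³.
(x−vt)²/(4Dt) = (-4.9)²/(4 × 0.0682 × 48.0) = 1.834; exp(−1.834) = 0.1598.
C = 0.1443 × 0.1598 = 0.0231 kg/m³.

0.0231 kg/m³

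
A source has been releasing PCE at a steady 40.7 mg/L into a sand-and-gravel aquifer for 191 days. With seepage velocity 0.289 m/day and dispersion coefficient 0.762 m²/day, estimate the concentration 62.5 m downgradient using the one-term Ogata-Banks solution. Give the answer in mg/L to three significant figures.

For a continuous step input, C/C₀ ≈ ½·erfc((x−vt)/(2√(Dt))).
vt = 0.289 × 191 = 55.199 m and 2√(Dt) = 2√(0.762 × 191) = 24.13 m.
Argument (x−vt)/(2√(Dt)) = (62.5 − 55.199)/24.13 = 0.3026; ½·erfc(0.3026) = 0.3343.
C = 40.7 × 0.3343 = 13.6 mg/L.

13.6 mg/L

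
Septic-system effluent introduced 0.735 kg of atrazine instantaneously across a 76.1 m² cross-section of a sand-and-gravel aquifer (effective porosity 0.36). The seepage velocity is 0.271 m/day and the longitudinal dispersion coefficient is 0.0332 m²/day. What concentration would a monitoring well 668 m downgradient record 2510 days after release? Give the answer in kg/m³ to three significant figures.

For an instantaneous plane source, C(x,t) = M/(n_e·A·√(4πDt)) · exp(−(x−vt)²/(4Dt)), with n_e·A the pore (flow) area.
Plume center vt = 0.271 × 2510 = 680.21 m, so the well at 668 m is 12.21 m upgradient of the peak.
√(4πDt) = 32.36 m, giving peak height M/(n_e·A·√(4πDt)) = 0.735/(0.36 × 76.1 × 32.36) = 0.0008291 kg/m³.
(x−vt)²/(4Dt) = (-12.21)²/(4 × 0.0332 × 2510) = 0.4473; exp(−0.4473) = 0.6394.
C = 0.0008291 × 0.6394 = 0.000530 kg/m³.

0.000530 kg/m³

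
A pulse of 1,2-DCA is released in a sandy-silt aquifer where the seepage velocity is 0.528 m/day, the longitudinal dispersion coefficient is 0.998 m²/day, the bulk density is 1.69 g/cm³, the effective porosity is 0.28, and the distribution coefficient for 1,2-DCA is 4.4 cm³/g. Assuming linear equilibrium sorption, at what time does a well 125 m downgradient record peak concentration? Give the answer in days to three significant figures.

6430 days

Retardation factor R = 1 + ρ_b·K_d/n = 1 + 1.69 × 4.4/0.28 = 27.56.
Sorption retards both mechanisms: v_R = v/R = 0.01916 m/day, D_R = D/R = 0.03621 m²/day.
Peak time from v_R²t² + 2D_R t − x² = 0: t = (√(D_R² + v_R²x²) − D_R)/v_R².
√(D_R² + v_R²x²) = √(0.03621² + 0.01916² × 125²) = 2.395; v_R² = 0.0003671.
t = (2.395 − 0.03621)/0.0003671 = 6430 days.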